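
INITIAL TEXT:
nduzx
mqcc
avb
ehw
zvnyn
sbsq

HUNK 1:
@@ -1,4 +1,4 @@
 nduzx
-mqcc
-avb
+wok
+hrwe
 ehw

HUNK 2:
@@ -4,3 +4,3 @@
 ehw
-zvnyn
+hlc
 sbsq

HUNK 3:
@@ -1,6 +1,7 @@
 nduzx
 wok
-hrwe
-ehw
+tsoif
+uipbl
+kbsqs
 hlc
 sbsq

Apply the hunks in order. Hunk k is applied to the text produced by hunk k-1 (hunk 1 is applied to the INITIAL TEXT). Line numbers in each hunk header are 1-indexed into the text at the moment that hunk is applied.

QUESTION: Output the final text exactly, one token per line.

Answer: nduzx
wok
tsoif
uipbl
kbsqs
hlc
sbsq

Derivation:
Hunk 1: at line 1 remove [mqcc,avb] add [wok,hrwe] -> 6 lines: nduzx wok hrwe ehw zvnyn sbsq
Hunk 2: at line 4 remove [zvnyn] add [hlc] -> 6 lines: nduzx wok hrwe ehw hlc sbsq
Hunk 3: at line 1 remove [hrwe,ehw] add [tsoif,uipbl,kbsqs] -> 7 lines: nduzx wok tsoif uipbl kbsqs hlc sbsq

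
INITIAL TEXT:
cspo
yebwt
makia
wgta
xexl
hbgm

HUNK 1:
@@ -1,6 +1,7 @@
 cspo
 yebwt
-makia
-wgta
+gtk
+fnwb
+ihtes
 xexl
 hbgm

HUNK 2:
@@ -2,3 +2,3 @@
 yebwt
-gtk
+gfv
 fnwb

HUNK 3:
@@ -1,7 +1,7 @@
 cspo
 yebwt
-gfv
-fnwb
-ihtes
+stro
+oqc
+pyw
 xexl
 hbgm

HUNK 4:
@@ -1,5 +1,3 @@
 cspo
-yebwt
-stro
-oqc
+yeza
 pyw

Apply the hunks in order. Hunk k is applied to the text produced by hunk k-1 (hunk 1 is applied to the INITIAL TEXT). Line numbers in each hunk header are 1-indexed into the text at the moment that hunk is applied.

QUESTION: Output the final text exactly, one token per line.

Answer: cspo
yeza
pyw
xexl
hbgm

Derivation:
Hunk 1: at line 1 remove [makia,wgta] add [gtk,fnwb,ihtes] -> 7 lines: cspo yebwt gtk fnwb ihtes xexl hbgm
Hunk 2: at line 2 remove [gtk] add [gfv] -> 7 lines: cspo yebwt gfv fnwb ihtes xexl hbgm
Hunk 3: at line 1 remove [gfv,fnwb,ihtes] add [stro,oqc,pyw] -> 7 lines: cspo yebwt stro oqc pyw xexl hbgm
Hunk 4: at line 1 remove [yebwt,stro,oqc] add [yeza] -> 5 lines: cspo yeza pyw xexl hbgm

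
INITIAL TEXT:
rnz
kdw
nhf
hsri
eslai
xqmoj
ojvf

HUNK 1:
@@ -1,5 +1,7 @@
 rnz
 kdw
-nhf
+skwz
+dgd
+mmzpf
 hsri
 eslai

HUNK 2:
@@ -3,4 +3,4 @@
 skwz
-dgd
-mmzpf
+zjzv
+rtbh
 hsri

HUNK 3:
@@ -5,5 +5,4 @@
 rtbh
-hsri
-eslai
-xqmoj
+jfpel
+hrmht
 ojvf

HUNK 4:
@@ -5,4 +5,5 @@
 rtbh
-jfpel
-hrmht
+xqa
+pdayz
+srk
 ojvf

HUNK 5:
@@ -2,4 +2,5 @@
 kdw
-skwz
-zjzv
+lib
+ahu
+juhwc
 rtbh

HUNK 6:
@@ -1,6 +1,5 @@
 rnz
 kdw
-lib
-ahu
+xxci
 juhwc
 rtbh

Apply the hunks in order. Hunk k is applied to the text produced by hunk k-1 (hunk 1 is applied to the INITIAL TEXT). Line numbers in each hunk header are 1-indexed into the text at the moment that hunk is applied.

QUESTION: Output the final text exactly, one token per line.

Hunk 1: at line 1 remove [nhf] add [skwz,dgd,mmzpf] -> 9 lines: rnz kdw skwz dgd mmzpf hsri eslai xqmoj ojvf
Hunk 2: at line 3 remove [dgd,mmzpf] add [zjzv,rtbh] -> 9 lines: rnz kdw skwz zjzv rtbh hsri eslai xqmoj ojvf
Hunk 3: at line 5 remove [hsri,eslai,xqmoj] add [jfpel,hrmht] -> 8 lines: rnz kdw skwz zjzv rtbh jfpel hrmht ojvf
Hunk 4: at line 5 remove [jfpel,hrmht] add [xqa,pdayz,srk] -> 9 lines: rnz kdw skwz zjzv rtbh xqa pdayz srk ojvf
Hunk 5: at line 2 remove [skwz,zjzv] add [lib,ahu,juhwc] -> 10 lines: rnz kdw lib ahu juhwc rtbh xqa pdayz srk ojvf
Hunk 6: at line 1 remove [lib,ahu] add [xxci] -> 9 lines: rnz kdw xxci juhwc rtbh xqa pdayz srk ojvf

Answer: rnz
kdw
xxci
juhwc
rtbh
xqa
pdayz
srk
ojvf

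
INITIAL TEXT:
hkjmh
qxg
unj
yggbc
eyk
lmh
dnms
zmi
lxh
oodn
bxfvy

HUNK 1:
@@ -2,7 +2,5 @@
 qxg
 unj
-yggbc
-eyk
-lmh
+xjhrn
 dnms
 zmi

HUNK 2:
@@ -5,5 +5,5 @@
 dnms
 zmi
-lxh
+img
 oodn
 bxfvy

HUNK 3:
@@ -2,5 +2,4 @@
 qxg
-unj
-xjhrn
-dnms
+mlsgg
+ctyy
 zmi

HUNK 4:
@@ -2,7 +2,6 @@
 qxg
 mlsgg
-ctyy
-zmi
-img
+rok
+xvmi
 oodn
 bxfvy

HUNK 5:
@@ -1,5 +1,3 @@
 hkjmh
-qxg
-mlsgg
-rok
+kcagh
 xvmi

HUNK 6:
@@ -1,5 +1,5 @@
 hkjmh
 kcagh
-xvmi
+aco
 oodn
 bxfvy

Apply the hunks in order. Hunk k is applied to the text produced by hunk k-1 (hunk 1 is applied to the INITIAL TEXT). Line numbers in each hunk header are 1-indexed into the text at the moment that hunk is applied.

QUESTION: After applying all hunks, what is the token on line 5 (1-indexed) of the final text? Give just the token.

Answer: bxfvy

Derivation:
Hunk 1: at line 2 remove [yggbc,eyk,lmh] add [xjhrn] -> 9 lines: hkjmh qxg unj xjhrn dnms zmi lxh oodn bxfvy
Hunk 2: at line 5 remove [lxh] add [img] -> 9 lines: hkjmh qxg unj xjhrn dnms zmi img oodn bxfvy
Hunk 3: at line 2 remove [unj,xjhrn,dnms] add [mlsgg,ctyy] -> 8 lines: hkjmh qxg mlsgg ctyy zmi img oodn bxfvy
Hunk 4: at line 2 remove [ctyy,zmi,img] add [rok,xvmi] -> 7 lines: hkjmh qxg mlsgg rok xvmi oodn bxfvy
Hunk 5: at line 1 remove [qxg,mlsgg,rok] add [kcagh] -> 5 lines: hkjmh kcagh xvmi oodn bxfvy
Hunk 6: at line 1 remove [xvmi] add [aco] -> 5 lines: hkjmh kcagh aco oodn bxfvy
Final line 5: bxfvy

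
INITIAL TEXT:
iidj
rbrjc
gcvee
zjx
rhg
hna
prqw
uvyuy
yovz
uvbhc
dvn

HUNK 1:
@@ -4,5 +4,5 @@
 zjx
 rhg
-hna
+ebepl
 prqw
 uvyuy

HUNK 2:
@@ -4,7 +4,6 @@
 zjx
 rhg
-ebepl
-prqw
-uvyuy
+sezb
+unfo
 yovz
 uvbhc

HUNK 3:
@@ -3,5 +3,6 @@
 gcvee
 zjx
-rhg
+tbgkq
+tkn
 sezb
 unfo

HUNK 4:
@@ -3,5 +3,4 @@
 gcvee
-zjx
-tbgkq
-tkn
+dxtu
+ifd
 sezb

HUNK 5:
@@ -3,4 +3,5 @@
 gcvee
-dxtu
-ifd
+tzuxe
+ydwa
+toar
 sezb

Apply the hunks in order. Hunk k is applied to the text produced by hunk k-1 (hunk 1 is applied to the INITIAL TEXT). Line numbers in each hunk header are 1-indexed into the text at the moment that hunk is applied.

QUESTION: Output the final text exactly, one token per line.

Answer: iidj
rbrjc
gcvee
tzuxe
ydwa
toar
sezb
unfo
yovz
uvbhc
dvn

Derivation:
Hunk 1: at line 4 remove [hna] add [ebepl] -> 11 lines: iidj rbrjc gcvee zjx rhg ebepl prqw uvyuy yovz uvbhc dvn
Hunk 2: at line 4 remove [ebepl,prqw,uvyuy] add [sezb,unfo] -> 10 lines: iidj rbrjc gcvee zjx rhg sezb unfo yovz uvbhc dvn
Hunk 3: at line 3 remove [rhg] add [tbgkq,tkn] -> 11 lines: iidj rbrjc gcvee zjx tbgkq tkn sezb unfo yovz uvbhc dvn
Hunk 4: at line 3 remove [zjx,tbgkq,tkn] add [dxtu,ifd] -> 10 lines: iidj rbrjc gcvee dxtu ifd sezb unfo yovz uvbhc dvn
Hunk 5: at line 3 remove [dxtu,ifd] add [tzuxe,ydwa,toar] -> 11 lines: iidj rbrjc gcvee tzuxe ydwa toar sezb unfo yovz uvbhc dvn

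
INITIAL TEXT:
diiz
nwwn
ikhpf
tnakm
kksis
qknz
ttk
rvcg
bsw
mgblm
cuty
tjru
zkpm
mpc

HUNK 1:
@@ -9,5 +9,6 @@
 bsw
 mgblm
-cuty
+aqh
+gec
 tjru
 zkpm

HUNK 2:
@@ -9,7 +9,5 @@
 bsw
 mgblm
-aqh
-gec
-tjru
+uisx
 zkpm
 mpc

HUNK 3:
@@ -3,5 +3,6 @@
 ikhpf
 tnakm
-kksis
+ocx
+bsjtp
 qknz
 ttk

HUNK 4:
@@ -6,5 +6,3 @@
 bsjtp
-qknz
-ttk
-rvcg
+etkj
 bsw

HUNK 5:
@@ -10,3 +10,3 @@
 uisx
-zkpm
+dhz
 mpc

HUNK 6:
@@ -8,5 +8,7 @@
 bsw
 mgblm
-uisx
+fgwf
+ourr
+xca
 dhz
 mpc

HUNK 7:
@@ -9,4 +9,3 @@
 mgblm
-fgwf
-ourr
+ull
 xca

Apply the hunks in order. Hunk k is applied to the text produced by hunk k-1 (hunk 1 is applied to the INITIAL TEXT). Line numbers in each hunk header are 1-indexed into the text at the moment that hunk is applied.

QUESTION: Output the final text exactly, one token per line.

Answer: diiz
nwwn
ikhpf
tnakm
ocx
bsjtp
etkj
bsw
mgblm
ull
xca
dhz
mpc

Derivation:
Hunk 1: at line 9 remove [cuty] add [aqh,gec] -> 15 lines: diiz nwwn ikhpf tnakm kksis qknz ttk rvcg bsw mgblm aqh gec tjru zkpm mpc
Hunk 2: at line 9 remove [aqh,gec,tjru] add [uisx] -> 13 lines: diiz nwwn ikhpf tnakm kksis qknz ttk rvcg bsw mgblm uisx zkpm mpc
Hunk 3: at line 3 remove [kksis] add [ocx,bsjtp] -> 14 lines: diiz nwwn ikhpf tnakm ocx bsjtp qknz ttk rvcg bsw mgblm uisx zkpm mpc
Hunk 4: at line 6 remove [qknz,ttk,rvcg] add [etkj] -> 12 lines: diiz nwwn ikhpf tnakm ocx bsjtp etkj bsw mgblm uisx zkpm mpc
Hunk 5: at line 10 remove [zkpm] add [dhz] -> 12 lines: diiz nwwn ikhpf tnakm ocx bsjtp etkj bsw mgblm uisx dhz mpc
Hunk 6: at line 8 remove [uisx] add [fgwf,ourr,xca] -> 14 lines: diiz nwwn ikhpf tnakm ocx bsjtp etkj bsw mgblm fgwf ourr xca dhz mpc
Hunk 7: at line 9 remove [fgwf,ourr] add [ull] -> 13 lines: diiz nwwn ikhpf tnakm ocx bsjtp etkj bsw mgblm ull xca dhz mpc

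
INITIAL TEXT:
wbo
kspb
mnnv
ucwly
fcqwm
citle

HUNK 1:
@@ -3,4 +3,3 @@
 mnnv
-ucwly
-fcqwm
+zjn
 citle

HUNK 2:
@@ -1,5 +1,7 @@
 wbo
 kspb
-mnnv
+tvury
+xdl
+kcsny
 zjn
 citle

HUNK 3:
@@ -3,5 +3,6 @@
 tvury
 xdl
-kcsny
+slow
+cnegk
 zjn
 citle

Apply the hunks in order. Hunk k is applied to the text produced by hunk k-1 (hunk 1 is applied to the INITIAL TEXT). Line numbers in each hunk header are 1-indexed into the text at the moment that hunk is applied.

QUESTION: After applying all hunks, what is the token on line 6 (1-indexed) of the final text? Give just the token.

Hunk 1: at line 3 remove [ucwly,fcqwm] add [zjn] -> 5 lines: wbo kspb mnnv zjn citle
Hunk 2: at line 1 remove [mnnv] add [tvury,xdl,kcsny] -> 7 lines: wbo kspb tvury xdl kcsny zjn citle
Hunk 3: at line 3 remove [kcsny] add [slow,cnegk] -> 8 lines: wbo kspb tvury xdl slow cnegk zjn citle
Final line 6: cnegk

Answer: cnegk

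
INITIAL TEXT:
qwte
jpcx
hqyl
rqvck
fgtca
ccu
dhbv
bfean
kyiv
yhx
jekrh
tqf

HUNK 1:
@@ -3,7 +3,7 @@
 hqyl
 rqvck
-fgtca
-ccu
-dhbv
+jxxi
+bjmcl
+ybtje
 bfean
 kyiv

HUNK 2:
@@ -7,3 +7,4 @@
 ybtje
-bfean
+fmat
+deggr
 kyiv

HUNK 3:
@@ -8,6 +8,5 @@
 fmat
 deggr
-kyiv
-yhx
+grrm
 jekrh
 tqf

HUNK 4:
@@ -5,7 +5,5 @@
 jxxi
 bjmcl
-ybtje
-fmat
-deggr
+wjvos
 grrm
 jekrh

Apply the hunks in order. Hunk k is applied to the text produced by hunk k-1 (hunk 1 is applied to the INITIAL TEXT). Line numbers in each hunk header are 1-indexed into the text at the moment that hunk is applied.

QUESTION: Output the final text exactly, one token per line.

Hunk 1: at line 3 remove [fgtca,ccu,dhbv] add [jxxi,bjmcl,ybtje] -> 12 lines: qwte jpcx hqyl rqvck jxxi bjmcl ybtje bfean kyiv yhx jekrh tqf
Hunk 2: at line 7 remove [bfean] add [fmat,deggr] -> 13 lines: qwte jpcx hqyl rqvck jxxi bjmcl ybtje fmat deggr kyiv yhx jekrh tqf
Hunk 3: at line 8 remove [kyiv,yhx] add [grrm] -> 12 lines: qwte jpcx hqyl rqvck jxxi bjmcl ybtje fmat deggr grrm jekrh tqf
Hunk 4: at line 5 remove [ybtje,fmat,deggr] add [wjvos] -> 10 lines: qwte jpcx hqyl rqvck jxxi bjmcl wjvos grrm jekrh tqf

Answer: qwte
jpcx
hqyl
rqvck
jxxi
bjmcl
wjvos
grrm
jekrh
tqf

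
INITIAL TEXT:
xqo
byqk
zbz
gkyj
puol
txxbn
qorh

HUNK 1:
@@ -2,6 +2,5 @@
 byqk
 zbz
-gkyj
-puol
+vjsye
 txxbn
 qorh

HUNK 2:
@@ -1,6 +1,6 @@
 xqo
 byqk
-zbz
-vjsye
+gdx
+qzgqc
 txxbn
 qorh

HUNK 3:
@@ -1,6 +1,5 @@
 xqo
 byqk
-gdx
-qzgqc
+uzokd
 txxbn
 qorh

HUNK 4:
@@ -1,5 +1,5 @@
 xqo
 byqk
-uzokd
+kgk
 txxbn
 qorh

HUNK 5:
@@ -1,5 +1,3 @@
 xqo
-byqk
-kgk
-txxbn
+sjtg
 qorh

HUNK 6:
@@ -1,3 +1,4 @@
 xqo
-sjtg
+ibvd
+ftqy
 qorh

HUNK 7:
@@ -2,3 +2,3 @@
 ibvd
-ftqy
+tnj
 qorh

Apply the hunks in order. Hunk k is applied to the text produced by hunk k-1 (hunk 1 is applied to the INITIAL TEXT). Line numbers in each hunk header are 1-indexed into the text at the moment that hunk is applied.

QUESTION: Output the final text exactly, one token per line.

Hunk 1: at line 2 remove [gkyj,puol] add [vjsye] -> 6 lines: xqo byqk zbz vjsye txxbn qorh
Hunk 2: at line 1 remove [zbz,vjsye] add [gdx,qzgqc] -> 6 lines: xqo byqk gdx qzgqc txxbn qorh
Hunk 3: at line 1 remove [gdx,qzgqc] add [uzokd] -> 5 lines: xqo byqk uzokd txxbn qorh
Hunk 4: at line 1 remove [uzokd] add [kgk] -> 5 lines: xqo byqk kgk txxbn qorh
Hunk 5: at line 1 remove [byqk,kgk,txxbn] add [sjtg] -> 3 lines: xqo sjtg qorh
Hunk 6: at line 1 remove [sjtg] add [ibvd,ftqy] -> 4 lines: xqo ibvd ftqy qorh
Hunk 7: at line 2 remove [ftqy] add [tnj] -> 4 lines: xqo ibvd tnj qorh

Answer: xqo
ibvd
tnj
qorh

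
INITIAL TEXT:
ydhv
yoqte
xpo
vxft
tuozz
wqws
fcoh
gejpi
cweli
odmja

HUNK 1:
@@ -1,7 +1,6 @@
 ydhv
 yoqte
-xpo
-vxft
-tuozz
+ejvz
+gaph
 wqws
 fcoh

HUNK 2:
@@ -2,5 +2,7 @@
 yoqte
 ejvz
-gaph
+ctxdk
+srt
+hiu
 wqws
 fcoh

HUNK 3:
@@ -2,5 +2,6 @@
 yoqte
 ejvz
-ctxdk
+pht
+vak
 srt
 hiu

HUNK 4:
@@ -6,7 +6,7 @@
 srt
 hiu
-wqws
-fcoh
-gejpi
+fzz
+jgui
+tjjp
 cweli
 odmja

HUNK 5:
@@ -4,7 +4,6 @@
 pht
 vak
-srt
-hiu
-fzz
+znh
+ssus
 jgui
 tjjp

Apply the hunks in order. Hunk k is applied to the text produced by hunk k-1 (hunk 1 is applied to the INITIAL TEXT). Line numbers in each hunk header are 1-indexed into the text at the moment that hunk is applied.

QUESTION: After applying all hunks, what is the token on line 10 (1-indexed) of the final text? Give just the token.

Answer: cweli

Derivation:
Hunk 1: at line 1 remove [xpo,vxft,tuozz] add [ejvz,gaph] -> 9 lines: ydhv yoqte ejvz gaph wqws fcoh gejpi cweli odmja
Hunk 2: at line 2 remove [gaph] add [ctxdk,srt,hiu] -> 11 lines: ydhv yoqte ejvz ctxdk srt hiu wqws fcoh gejpi cweli odmja
Hunk 3: at line 2 remove [ctxdk] add [pht,vak] -> 12 lines: ydhv yoqte ejvz pht vak srt hiu wqws fcoh gejpi cweli odmja
Hunk 4: at line 6 remove [wqws,fcoh,gejpi] add [fzz,jgui,tjjp] -> 12 lines: ydhv yoqte ejvz pht vak srt hiu fzz jgui tjjp cweli odmja
Hunk 5: at line 4 remove [srt,hiu,fzz] add [znh,ssus] -> 11 lines: ydhv yoqte ejvz pht vak znh ssus jgui tjjp cweli odmja
Final line 10: cweli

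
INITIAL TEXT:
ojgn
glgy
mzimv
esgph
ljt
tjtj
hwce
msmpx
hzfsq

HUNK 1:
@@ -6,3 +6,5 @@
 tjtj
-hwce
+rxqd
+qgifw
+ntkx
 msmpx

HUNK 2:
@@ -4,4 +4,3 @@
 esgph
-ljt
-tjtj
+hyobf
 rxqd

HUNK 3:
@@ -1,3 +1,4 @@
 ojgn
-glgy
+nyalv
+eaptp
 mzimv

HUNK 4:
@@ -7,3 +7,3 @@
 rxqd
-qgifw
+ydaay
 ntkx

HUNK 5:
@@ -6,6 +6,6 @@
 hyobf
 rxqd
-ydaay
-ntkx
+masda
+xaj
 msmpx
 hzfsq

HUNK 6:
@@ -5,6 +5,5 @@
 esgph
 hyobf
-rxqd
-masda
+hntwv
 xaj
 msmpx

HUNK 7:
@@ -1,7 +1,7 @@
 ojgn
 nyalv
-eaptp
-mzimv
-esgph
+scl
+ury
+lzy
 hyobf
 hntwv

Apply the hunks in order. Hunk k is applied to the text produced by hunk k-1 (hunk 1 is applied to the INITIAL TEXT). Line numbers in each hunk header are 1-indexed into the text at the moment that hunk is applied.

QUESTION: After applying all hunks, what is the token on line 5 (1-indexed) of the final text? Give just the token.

Hunk 1: at line 6 remove [hwce] add [rxqd,qgifw,ntkx] -> 11 lines: ojgn glgy mzimv esgph ljt tjtj rxqd qgifw ntkx msmpx hzfsq
Hunk 2: at line 4 remove [ljt,tjtj] add [hyobf] -> 10 lines: ojgn glgy mzimv esgph hyobf rxqd qgifw ntkx msmpx hzfsq
Hunk 3: at line 1 remove [glgy] add [nyalv,eaptp] -> 11 lines: ojgn nyalv eaptp mzimv esgph hyobf rxqd qgifw ntkx msmpx hzfsq
Hunk 4: at line 7 remove [qgifw] add [ydaay] -> 11 lines: ojgn nyalv eaptp mzimv esgph hyobf rxqd ydaay ntkx msmpx hzfsq
Hunk 5: at line 6 remove [ydaay,ntkx] add [masda,xaj] -> 11 lines: ojgn nyalv eaptp mzimv esgph hyobf rxqd masda xaj msmpx hzfsq
Hunk 6: at line 5 remove [rxqd,masda] add [hntwv] -> 10 lines: ojgn nyalv eaptp mzimv esgph hyobf hntwv xaj msmpx hzfsq
Hunk 7: at line 1 remove [eaptp,mzimv,esgph] add [scl,ury,lzy] -> 10 lines: ojgn nyalv scl ury lzy hyobf hntwv xaj msmpx hzfsq
Final line 5: lzy

Answer: lzy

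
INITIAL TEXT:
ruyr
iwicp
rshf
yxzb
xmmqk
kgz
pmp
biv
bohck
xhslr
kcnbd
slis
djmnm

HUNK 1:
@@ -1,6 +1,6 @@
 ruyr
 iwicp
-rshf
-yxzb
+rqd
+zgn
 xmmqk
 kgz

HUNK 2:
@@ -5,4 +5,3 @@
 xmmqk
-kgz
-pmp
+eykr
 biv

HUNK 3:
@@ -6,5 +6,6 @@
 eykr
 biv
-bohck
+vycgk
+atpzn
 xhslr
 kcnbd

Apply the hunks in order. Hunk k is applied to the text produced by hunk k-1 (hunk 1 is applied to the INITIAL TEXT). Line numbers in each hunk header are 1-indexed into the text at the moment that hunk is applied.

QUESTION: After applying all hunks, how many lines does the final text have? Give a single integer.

Hunk 1: at line 1 remove [rshf,yxzb] add [rqd,zgn] -> 13 lines: ruyr iwicp rqd zgn xmmqk kgz pmp biv bohck xhslr kcnbd slis djmnm
Hunk 2: at line 5 remove [kgz,pmp] add [eykr] -> 12 lines: ruyr iwicp rqd zgn xmmqk eykr biv bohck xhslr kcnbd slis djmnm
Hunk 3: at line 6 remove [bohck] add [vycgk,atpzn] -> 13 lines: ruyr iwicp rqd zgn xmmqk eykr biv vycgk atpzn xhslr kcnbd slis djmnm
Final line count: 13

Answer: 13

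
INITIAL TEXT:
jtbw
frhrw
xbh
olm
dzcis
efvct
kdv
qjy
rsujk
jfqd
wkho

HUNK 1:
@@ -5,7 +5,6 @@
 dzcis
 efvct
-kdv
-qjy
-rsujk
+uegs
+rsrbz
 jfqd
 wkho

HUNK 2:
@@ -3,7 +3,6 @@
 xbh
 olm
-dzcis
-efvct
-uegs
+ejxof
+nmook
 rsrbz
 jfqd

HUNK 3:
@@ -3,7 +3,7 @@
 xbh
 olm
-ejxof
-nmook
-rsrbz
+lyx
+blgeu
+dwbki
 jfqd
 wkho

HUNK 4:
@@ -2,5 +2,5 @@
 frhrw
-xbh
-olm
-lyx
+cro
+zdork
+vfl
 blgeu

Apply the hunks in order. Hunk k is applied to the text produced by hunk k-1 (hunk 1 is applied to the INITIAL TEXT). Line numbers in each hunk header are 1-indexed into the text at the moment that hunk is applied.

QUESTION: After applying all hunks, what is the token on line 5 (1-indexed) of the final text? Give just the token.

Answer: vfl

Derivation:
Hunk 1: at line 5 remove [kdv,qjy,rsujk] add [uegs,rsrbz] -> 10 lines: jtbw frhrw xbh olm dzcis efvct uegs rsrbz jfqd wkho
Hunk 2: at line 3 remove [dzcis,efvct,uegs] add [ejxof,nmook] -> 9 lines: jtbw frhrw xbh olm ejxof nmook rsrbz jfqd wkho
Hunk 3: at line 3 remove [ejxof,nmook,rsrbz] add [lyx,blgeu,dwbki] -> 9 lines: jtbw frhrw xbh olm lyx blgeu dwbki jfqd wkho
Hunk 4: at line 2 remove [xbh,olm,lyx] add [cro,zdork,vfl] -> 9 lines: jtbw frhrw cro zdork vfl blgeu dwbki jfqd wkho
Final line 5: vfl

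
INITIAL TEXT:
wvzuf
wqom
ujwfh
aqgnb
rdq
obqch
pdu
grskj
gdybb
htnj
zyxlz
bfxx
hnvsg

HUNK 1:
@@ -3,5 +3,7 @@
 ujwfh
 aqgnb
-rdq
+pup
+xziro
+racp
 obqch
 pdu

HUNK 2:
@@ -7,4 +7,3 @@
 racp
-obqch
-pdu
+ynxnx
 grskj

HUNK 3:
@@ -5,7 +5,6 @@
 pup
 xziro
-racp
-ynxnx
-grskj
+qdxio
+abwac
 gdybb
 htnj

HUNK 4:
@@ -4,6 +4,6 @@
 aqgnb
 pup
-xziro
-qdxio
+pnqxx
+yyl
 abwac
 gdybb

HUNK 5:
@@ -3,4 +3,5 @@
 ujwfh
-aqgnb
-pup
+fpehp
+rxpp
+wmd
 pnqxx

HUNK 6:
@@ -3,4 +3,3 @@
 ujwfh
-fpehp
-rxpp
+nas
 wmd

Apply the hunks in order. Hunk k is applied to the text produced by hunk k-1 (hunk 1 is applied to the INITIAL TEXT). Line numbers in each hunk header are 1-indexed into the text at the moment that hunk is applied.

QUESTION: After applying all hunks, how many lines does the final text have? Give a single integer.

Hunk 1: at line 3 remove [rdq] add [pup,xziro,racp] -> 15 lines: wvzuf wqom ujwfh aqgnb pup xziro racp obqch pdu grskj gdybb htnj zyxlz bfxx hnvsg
Hunk 2: at line 7 remove [obqch,pdu] add [ynxnx] -> 14 lines: wvzuf wqom ujwfh aqgnb pup xziro racp ynxnx grskj gdybb htnj zyxlz bfxx hnvsg
Hunk 3: at line 5 remove [racp,ynxnx,grskj] add [qdxio,abwac] -> 13 lines: wvzuf wqom ujwfh aqgnb pup xziro qdxio abwac gdybb htnj zyxlz bfxx hnvsg
Hunk 4: at line 4 remove [xziro,qdxio] add [pnqxx,yyl] -> 13 lines: wvzuf wqom ujwfh aqgnb pup pnqxx yyl abwac gdybb htnj zyxlz bfxx hnvsg
Hunk 5: at line 3 remove [aqgnb,pup] add [fpehp,rxpp,wmd] -> 14 lines: wvzuf wqom ujwfh fpehp rxpp wmd pnqxx yyl abwac gdybb htnj zyxlz bfxx hnvsg
Hunk 6: at line 3 remove [fpehp,rxpp] add [nas] -> 13 lines: wvzuf wqom ujwfh nas wmd pnqxx yyl abwac gdybb htnj zyxlz bfxx hnvsg
Final line count: 13

Answer: 13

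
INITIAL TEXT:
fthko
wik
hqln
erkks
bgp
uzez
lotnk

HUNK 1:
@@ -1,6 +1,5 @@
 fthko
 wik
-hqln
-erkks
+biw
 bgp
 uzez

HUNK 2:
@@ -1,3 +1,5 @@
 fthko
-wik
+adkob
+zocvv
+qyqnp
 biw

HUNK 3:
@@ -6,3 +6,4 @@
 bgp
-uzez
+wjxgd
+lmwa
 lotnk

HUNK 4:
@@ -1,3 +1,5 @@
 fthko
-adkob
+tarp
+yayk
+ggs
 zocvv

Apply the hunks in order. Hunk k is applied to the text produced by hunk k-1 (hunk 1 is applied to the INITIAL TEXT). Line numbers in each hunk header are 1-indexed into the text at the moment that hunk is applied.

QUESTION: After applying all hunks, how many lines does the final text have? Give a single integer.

Hunk 1: at line 1 remove [hqln,erkks] add [biw] -> 6 lines: fthko wik biw bgp uzez lotnk
Hunk 2: at line 1 remove [wik] add [adkob,zocvv,qyqnp] -> 8 lines: fthko adkob zocvv qyqnp biw bgp uzez lotnk
Hunk 3: at line 6 remove [uzez] add [wjxgd,lmwa] -> 9 lines: fthko adkob zocvv qyqnp biw bgp wjxgd lmwa lotnk
Hunk 4: at line 1 remove [adkob] add [tarp,yayk,ggs] -> 11 lines: fthko tarp yayk ggs zocvv qyqnp biw bgp wjxgd lmwa lotnk
Final line count: 11

Answer: 11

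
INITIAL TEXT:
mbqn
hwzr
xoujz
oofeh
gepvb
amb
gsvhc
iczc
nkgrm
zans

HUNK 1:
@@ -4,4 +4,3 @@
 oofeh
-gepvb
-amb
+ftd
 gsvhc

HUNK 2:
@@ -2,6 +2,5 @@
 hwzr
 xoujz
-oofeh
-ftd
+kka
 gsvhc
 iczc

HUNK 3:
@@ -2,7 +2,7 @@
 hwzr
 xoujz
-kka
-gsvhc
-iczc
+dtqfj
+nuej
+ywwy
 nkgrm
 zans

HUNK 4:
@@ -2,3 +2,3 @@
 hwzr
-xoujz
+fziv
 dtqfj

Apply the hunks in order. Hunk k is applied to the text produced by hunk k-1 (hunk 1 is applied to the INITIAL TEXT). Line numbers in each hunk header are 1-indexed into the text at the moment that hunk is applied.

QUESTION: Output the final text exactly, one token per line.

Hunk 1: at line 4 remove [gepvb,amb] add [ftd] -> 9 lines: mbqn hwzr xoujz oofeh ftd gsvhc iczc nkgrm zans
Hunk 2: at line 2 remove [oofeh,ftd] add [kka] -> 8 lines: mbqn hwzr xoujz kka gsvhc iczc nkgrm zans
Hunk 3: at line 2 remove [kka,gsvhc,iczc] add [dtqfj,nuej,ywwy] -> 8 lines: mbqn hwzr xoujz dtqfj nuej ywwy nkgrm zans
Hunk 4: at line 2 remove [xoujz] add [fziv] -> 8 lines: mbqn hwzr fziv dtqfj nuej ywwy nkgrm zans

Answer: mbqn
hwzr
fziv
dtqfj
nuej
ywwy
nkgrm
zans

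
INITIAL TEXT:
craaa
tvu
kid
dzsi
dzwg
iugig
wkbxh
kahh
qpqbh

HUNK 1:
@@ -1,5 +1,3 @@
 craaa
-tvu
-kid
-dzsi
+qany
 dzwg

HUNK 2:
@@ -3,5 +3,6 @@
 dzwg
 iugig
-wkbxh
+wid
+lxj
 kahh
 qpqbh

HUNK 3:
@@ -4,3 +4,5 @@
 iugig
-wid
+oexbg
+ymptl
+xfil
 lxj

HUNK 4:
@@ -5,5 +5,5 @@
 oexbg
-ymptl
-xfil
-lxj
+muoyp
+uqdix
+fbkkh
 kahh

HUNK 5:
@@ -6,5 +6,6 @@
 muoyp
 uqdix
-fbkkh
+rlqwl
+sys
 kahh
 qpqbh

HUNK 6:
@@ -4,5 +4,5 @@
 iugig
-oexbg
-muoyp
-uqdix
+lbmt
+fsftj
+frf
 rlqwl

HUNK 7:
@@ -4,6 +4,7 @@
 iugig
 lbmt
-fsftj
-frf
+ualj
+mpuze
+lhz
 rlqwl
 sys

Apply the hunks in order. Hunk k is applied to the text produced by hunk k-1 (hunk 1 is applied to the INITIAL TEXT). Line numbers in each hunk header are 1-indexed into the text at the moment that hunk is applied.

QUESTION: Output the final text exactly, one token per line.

Answer: craaa
qany
dzwg
iugig
lbmt
ualj
mpuze
lhz
rlqwl
sys
kahh
qpqbh

Derivation:
Hunk 1: at line 1 remove [tvu,kid,dzsi] add [qany] -> 7 lines: craaa qany dzwg iugig wkbxh kahh qpqbh
Hunk 2: at line 3 remove [wkbxh] add [wid,lxj] -> 8 lines: craaa qany dzwg iugig wid lxj kahh qpqbh
Hunk 3: at line 4 remove [wid] add [oexbg,ymptl,xfil] -> 10 lines: craaa qany dzwg iugig oexbg ymptl xfil lxj kahh qpqbh
Hunk 4: at line 5 remove [ymptl,xfil,lxj] add [muoyp,uqdix,fbkkh] -> 10 lines: craaa qany dzwg iugig oexbg muoyp uqdix fbkkh kahh qpqbh
Hunk 5: at line 6 remove [fbkkh] add [rlqwl,sys] -> 11 lines: craaa qany dzwg iugig oexbg muoyp uqdix rlqwl sys kahh qpqbh
Hunk 6: at line 4 remove [oexbg,muoyp,uqdix] add [lbmt,fsftj,frf] -> 11 lines: craaa qany dzwg iugig lbmt fsftj frf rlqwl sys kahh qpqbh
Hunk 7: at line 4 remove [fsftj,frf] add [ualj,mpuze,lhz] -> 12 lines: craaa qany dzwg iugig lbmt ualj mpuze lhz rlqwl sys kahh qpqbh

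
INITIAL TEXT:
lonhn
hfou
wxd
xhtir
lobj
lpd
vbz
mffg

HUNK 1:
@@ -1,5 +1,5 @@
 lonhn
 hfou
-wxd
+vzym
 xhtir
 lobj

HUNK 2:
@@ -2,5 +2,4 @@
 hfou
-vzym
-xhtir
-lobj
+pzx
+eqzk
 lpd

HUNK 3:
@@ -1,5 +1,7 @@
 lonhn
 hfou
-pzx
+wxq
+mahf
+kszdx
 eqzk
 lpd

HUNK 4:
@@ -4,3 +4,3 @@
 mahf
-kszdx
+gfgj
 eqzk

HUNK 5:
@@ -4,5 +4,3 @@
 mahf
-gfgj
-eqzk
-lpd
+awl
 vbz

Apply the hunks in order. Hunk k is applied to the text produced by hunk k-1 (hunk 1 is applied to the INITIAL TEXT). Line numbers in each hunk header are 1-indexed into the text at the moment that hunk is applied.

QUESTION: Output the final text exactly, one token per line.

Answer: lonhn
hfou
wxq
mahf
awl
vbz
mffg

Derivation:
Hunk 1: at line 1 remove [wxd] add [vzym] -> 8 lines: lonhn hfou vzym xhtir lobj lpd vbz mffg
Hunk 2: at line 2 remove [vzym,xhtir,lobj] add [pzx,eqzk] -> 7 lines: lonhn hfou pzx eqzk lpd vbz mffg
Hunk 3: at line 1 remove [pzx] add [wxq,mahf,kszdx] -> 9 lines: lonhn hfou wxq mahf kszdx eqzk lpd vbz mffg
Hunk 4: at line 4 remove [kszdx] add [gfgj] -> 9 lines: lonhn hfou wxq mahf gfgj eqzk lpd vbz mffg
Hunk 5: at line 4 remove [gfgj,eqzk,lpd] add [awl] -> 7 lines: lonhn hfou wxq mahf awl vbz mffg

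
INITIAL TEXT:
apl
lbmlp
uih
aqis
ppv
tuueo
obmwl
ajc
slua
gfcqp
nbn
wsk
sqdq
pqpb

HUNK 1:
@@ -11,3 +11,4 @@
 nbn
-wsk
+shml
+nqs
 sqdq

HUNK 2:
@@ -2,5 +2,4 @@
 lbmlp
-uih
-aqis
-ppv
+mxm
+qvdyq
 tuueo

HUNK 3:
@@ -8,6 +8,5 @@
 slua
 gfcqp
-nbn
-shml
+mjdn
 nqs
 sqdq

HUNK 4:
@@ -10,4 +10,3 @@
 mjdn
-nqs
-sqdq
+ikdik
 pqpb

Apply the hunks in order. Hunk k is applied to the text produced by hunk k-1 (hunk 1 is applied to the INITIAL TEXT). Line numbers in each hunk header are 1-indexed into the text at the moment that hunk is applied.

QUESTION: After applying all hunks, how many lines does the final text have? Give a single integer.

Hunk 1: at line 11 remove [wsk] add [shml,nqs] -> 15 lines: apl lbmlp uih aqis ppv tuueo obmwl ajc slua gfcqp nbn shml nqs sqdq pqpb
Hunk 2: at line 2 remove [uih,aqis,ppv] add [mxm,qvdyq] -> 14 lines: apl lbmlp mxm qvdyq tuueo obmwl ajc slua gfcqp nbn shml nqs sqdq pqpb
Hunk 3: at line 8 remove [nbn,shml] add [mjdn] -> 13 lines: apl lbmlp mxm qvdyq tuueo obmwl ajc slua gfcqp mjdn nqs sqdq pqpb
Hunk 4: at line 10 remove [nqs,sqdq] add [ikdik] -> 12 lines: apl lbmlp mxm qvdyq tuueo obmwl ajc slua gfcqp mjdn ikdik pqpb
Final line count: 12

Answer: 12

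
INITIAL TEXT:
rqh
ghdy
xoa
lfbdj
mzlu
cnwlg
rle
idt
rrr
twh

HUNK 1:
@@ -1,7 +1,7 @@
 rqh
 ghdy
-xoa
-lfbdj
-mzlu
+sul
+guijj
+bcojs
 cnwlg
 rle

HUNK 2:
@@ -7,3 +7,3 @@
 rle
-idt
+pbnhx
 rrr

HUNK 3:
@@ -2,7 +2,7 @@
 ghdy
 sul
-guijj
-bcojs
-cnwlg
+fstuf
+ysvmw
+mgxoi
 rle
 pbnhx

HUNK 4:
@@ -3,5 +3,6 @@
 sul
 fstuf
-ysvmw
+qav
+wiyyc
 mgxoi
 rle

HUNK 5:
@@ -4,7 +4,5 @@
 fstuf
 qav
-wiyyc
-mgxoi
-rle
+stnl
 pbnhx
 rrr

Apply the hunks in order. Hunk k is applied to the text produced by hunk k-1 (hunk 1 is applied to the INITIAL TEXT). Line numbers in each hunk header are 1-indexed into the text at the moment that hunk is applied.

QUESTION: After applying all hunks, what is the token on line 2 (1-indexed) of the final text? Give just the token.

Hunk 1: at line 1 remove [xoa,lfbdj,mzlu] add [sul,guijj,bcojs] -> 10 lines: rqh ghdy sul guijj bcojs cnwlg rle idt rrr twh
Hunk 2: at line 7 remove [idt] add [pbnhx] -> 10 lines: rqh ghdy sul guijj bcojs cnwlg rle pbnhx rrr twh
Hunk 3: at line 2 remove [guijj,bcojs,cnwlg] add [fstuf,ysvmw,mgxoi] -> 10 lines: rqh ghdy sul fstuf ysvmw mgxoi rle pbnhx rrr twh
Hunk 4: at line 3 remove [ysvmw] add [qav,wiyyc] -> 11 lines: rqh ghdy sul fstuf qav wiyyc mgxoi rle pbnhx rrr twh
Hunk 5: at line 4 remove [wiyyc,mgxoi,rle] add [stnl] -> 9 lines: rqh ghdy sul fstuf qav stnl pbnhx rrr twh
Final line 2: ghdy

Answer: ghdy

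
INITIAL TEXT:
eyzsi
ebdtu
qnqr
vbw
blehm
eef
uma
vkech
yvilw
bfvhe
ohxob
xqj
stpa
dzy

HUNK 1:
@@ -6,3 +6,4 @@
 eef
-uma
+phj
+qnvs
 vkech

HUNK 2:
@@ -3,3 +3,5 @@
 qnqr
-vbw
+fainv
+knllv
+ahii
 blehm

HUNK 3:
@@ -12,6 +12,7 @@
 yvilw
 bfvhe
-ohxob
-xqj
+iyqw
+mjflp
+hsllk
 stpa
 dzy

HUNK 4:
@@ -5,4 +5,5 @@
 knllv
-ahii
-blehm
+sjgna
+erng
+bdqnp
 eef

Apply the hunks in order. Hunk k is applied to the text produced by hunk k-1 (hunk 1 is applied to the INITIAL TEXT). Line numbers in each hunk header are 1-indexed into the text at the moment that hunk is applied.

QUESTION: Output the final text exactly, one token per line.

Hunk 1: at line 6 remove [uma] add [phj,qnvs] -> 15 lines: eyzsi ebdtu qnqr vbw blehm eef phj qnvs vkech yvilw bfvhe ohxob xqj stpa dzy
Hunk 2: at line 3 remove [vbw] add [fainv,knllv,ahii] -> 17 lines: eyzsi ebdtu qnqr fainv knllv ahii blehm eef phj qnvs vkech yvilw bfvhe ohxob xqj stpa dzy
Hunk 3: at line 12 remove [ohxob,xqj] add [iyqw,mjflp,hsllk] -> 18 lines: eyzsi ebdtu qnqr fainv knllv ahii blehm eef phj qnvs vkech yvilw bfvhe iyqw mjflp hsllk stpa dzy
Hunk 4: at line 5 remove [ahii,blehm] add [sjgna,erng,bdqnp] -> 19 lines: eyzsi ebdtu qnqr fainv knllv sjgna erng bdqnp eef phj qnvs vkech yvilw bfvhe iyqw mjflp hsllk stpa dzy

Answer: eyzsi
ebdtu
qnqr
fainv
knllv
sjgna
erng
bdqnp
eef
phj
qnvs
vkech
yvilw
bfvhe
iyqw
mjflp
hsllk
stpa
dzy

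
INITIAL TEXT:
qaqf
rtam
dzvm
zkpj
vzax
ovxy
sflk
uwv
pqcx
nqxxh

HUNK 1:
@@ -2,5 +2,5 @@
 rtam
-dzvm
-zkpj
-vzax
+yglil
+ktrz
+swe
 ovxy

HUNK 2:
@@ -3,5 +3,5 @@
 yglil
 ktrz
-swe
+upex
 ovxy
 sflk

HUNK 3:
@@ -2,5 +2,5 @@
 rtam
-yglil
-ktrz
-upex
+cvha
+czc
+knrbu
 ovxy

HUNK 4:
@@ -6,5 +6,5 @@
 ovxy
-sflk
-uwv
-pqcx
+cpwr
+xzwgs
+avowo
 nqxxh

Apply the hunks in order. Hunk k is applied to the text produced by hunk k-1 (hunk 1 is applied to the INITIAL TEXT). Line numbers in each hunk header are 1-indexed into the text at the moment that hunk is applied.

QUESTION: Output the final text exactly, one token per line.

Answer: qaqf
rtam
cvha
czc
knrbu
ovxy
cpwr
xzwgs
avowo
nqxxh

Derivation:
Hunk 1: at line 2 remove [dzvm,zkpj,vzax] add [yglil,ktrz,swe] -> 10 lines: qaqf rtam yglil ktrz swe ovxy sflk uwv pqcx nqxxh
Hunk 2: at line 3 remove [swe] add [upex] -> 10 lines: qaqf rtam yglil ktrz upex ovxy sflk uwv pqcx nqxxh
Hunk 3: at line 2 remove [yglil,ktrz,upex] add [cvha,czc,knrbu] -> 10 lines: qaqf rtam cvha czc knrbu ovxy sflk uwv pqcx nqxxh
Hunk 4: at line 6 remove [sflk,uwv,pqcx] add [cpwr,xzwgs,avowo] -> 10 lines: qaqf rtam cvha czc knrbu ovxy cpwr xzwgs avowo nqxxh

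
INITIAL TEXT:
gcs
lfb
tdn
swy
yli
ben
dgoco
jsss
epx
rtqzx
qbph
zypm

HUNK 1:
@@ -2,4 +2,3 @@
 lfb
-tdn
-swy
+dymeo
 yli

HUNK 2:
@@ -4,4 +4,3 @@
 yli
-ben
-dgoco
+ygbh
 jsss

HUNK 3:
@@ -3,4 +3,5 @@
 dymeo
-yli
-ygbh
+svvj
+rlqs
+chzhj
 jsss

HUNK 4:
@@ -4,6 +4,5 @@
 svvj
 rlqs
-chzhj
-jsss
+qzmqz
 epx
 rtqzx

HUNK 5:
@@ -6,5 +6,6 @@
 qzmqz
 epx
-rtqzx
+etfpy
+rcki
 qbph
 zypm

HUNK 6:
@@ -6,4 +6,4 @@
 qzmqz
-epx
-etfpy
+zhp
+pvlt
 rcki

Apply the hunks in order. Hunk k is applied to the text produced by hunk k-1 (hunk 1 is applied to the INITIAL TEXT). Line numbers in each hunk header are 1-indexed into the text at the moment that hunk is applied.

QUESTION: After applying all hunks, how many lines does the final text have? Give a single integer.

Answer: 11

Derivation:
Hunk 1: at line 2 remove [tdn,swy] add [dymeo] -> 11 lines: gcs lfb dymeo yli ben dgoco jsss epx rtqzx qbph zypm
Hunk 2: at line 4 remove [ben,dgoco] add [ygbh] -> 10 lines: gcs lfb dymeo yli ygbh jsss epx rtqzx qbph zypm
Hunk 3: at line 3 remove [yli,ygbh] add [svvj,rlqs,chzhj] -> 11 lines: gcs lfb dymeo svvj rlqs chzhj jsss epx rtqzx qbph zypm
Hunk 4: at line 4 remove [chzhj,jsss] add [qzmqz] -> 10 lines: gcs lfb dymeo svvj rlqs qzmqz epx rtqzx qbph zypm
Hunk 5: at line 6 remove [rtqzx] add [etfpy,rcki] -> 11 lines: gcs lfb dymeo svvj rlqs qzmqz epx etfpy rcki qbph zypm
Hunk 6: at line 6 remove [epx,etfpy] add [zhp,pvlt] -> 11 lines: gcs lfb dymeo svvj rlqs qzmqz zhp pvlt rcki qbph zypm
Final line count: 11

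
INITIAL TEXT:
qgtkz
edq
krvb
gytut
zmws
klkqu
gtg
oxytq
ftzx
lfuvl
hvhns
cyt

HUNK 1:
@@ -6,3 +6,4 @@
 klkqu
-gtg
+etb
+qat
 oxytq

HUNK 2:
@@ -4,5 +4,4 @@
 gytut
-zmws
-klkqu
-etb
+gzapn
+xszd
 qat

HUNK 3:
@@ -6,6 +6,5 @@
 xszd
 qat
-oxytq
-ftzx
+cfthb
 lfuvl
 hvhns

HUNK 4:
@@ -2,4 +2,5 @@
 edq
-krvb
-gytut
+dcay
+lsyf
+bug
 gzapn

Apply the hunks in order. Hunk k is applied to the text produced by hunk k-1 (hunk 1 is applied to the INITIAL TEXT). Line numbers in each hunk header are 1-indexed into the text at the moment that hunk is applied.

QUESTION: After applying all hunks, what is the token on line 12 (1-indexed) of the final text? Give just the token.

Answer: cyt

Derivation:
Hunk 1: at line 6 remove [gtg] add [etb,qat] -> 13 lines: qgtkz edq krvb gytut zmws klkqu etb qat oxytq ftzx lfuvl hvhns cyt
Hunk 2: at line 4 remove [zmws,klkqu,etb] add [gzapn,xszd] -> 12 lines: qgtkz edq krvb gytut gzapn xszd qat oxytq ftzx lfuvl hvhns cyt
Hunk 3: at line 6 remove [oxytq,ftzx] add [cfthb] -> 11 lines: qgtkz edq krvb gytut gzapn xszd qat cfthb lfuvl hvhns cyt
Hunk 4: at line 2 remove [krvb,gytut] add [dcay,lsyf,bug] -> 12 lines: qgtkz edq dcay lsyf bug gzapn xszd qat cfthb lfuvl hvhns cyt
Final line 12: cyt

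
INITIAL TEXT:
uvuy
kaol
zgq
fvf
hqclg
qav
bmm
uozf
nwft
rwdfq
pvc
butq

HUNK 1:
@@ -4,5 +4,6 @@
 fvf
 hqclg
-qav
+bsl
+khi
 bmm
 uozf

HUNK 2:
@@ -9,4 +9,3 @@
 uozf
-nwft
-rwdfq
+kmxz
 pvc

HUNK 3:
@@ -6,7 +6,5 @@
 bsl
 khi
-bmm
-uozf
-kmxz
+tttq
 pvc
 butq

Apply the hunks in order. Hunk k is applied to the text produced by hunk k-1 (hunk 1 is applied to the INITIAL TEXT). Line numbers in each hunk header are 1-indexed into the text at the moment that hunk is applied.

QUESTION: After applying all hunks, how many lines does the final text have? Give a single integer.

Answer: 10

Derivation:
Hunk 1: at line 4 remove [qav] add [bsl,khi] -> 13 lines: uvuy kaol zgq fvf hqclg bsl khi bmm uozf nwft rwdfq pvc butq
Hunk 2: at line 9 remove [nwft,rwdfq] add [kmxz] -> 12 lines: uvuy kaol zgq fvf hqclg bsl khi bmm uozf kmxz pvc butq
Hunk 3: at line 6 remove [bmm,uozf,kmxz] add [tttq] -> 10 lines: uvuy kaol zgq fvf hqclg bsl khi tttq pvc butq
Final line count: 10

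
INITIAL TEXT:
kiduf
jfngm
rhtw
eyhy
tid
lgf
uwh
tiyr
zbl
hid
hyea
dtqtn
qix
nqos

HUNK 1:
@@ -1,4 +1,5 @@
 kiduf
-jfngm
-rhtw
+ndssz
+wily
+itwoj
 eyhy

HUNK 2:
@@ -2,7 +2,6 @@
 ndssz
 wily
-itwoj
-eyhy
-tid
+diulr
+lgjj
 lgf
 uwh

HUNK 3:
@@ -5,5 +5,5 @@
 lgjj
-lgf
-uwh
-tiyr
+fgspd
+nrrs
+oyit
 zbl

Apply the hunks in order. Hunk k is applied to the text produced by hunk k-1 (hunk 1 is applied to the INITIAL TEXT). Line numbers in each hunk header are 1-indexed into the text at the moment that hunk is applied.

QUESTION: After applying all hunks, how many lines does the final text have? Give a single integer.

Hunk 1: at line 1 remove [jfngm,rhtw] add [ndssz,wily,itwoj] -> 15 lines: kiduf ndssz wily itwoj eyhy tid lgf uwh tiyr zbl hid hyea dtqtn qix nqos
Hunk 2: at line 2 remove [itwoj,eyhy,tid] add [diulr,lgjj] -> 14 lines: kiduf ndssz wily diulr lgjj lgf uwh tiyr zbl hid hyea dtqtn qix nqos
Hunk 3: at line 5 remove [lgf,uwh,tiyr] add [fgspd,nrrs,oyit] -> 14 lines: kiduf ndssz wily diulr lgjj fgspd nrrs oyit zbl hid hyea dtqtn qix nqos
Final line count: 14

Answer: 14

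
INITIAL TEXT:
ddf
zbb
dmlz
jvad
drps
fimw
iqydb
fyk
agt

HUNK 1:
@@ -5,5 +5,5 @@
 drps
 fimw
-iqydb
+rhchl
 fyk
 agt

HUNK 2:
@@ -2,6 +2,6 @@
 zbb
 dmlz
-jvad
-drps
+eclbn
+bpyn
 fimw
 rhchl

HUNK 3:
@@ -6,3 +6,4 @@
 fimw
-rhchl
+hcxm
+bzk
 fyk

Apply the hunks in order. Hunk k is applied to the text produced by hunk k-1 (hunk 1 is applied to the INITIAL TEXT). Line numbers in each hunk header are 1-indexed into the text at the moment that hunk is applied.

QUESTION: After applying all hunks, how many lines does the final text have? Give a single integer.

Hunk 1: at line 5 remove [iqydb] add [rhchl] -> 9 lines: ddf zbb dmlz jvad drps fimw rhchl fyk agt
Hunk 2: at line 2 remove [jvad,drps] add [eclbn,bpyn] -> 9 lines: ddf zbb dmlz eclbn bpyn fimw rhchl fyk agt
Hunk 3: at line 6 remove [rhchl] add [hcxm,bzk] -> 10 lines: ddf zbb dmlz eclbn bpyn fimw hcxm bzk fyk agt
Final line count: 10

Answer: 10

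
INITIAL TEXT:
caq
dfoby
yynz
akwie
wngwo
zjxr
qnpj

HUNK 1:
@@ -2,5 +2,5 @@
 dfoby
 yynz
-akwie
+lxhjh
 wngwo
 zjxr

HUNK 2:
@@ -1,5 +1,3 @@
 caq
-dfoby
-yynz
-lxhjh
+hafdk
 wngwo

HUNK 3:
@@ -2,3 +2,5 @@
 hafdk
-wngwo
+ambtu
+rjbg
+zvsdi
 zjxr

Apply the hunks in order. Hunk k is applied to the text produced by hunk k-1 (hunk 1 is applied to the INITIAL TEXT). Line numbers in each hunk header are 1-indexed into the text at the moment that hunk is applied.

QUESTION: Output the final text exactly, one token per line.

Answer: caq
hafdk
ambtu
rjbg
zvsdi
zjxr
qnpj

Derivation:
Hunk 1: at line 2 remove [akwie] add [lxhjh] -> 7 lines: caq dfoby yynz lxhjh wngwo zjxr qnpj
Hunk 2: at line 1 remove [dfoby,yynz,lxhjh] add [hafdk] -> 5 lines: caq hafdk wngwo zjxr qnpj
Hunk 3: at line 2 remove [wngwo] add [ambtu,rjbg,zvsdi] -> 7 lines: caq hafdk ambtu rjbg zvsdi zjxr qnpj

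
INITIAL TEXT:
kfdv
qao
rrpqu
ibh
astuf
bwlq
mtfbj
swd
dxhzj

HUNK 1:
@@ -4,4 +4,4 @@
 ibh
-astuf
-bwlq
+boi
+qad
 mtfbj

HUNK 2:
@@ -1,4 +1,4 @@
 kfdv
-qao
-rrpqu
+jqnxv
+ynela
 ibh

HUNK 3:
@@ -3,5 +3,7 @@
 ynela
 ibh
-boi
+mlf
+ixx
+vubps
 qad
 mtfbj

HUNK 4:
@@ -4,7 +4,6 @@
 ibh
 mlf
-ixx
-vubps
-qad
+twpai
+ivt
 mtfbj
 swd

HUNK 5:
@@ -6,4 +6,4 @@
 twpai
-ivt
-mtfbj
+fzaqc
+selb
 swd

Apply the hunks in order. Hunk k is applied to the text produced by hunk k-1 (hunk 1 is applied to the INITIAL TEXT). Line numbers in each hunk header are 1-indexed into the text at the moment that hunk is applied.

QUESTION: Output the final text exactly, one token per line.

Answer: kfdv
jqnxv
ynela
ibh
mlf
twpai
fzaqc
selb
swd
dxhzj

Derivation:
Hunk 1: at line 4 remove [astuf,bwlq] add [boi,qad] -> 9 lines: kfdv qao rrpqu ibh boi qad mtfbj swd dxhzj
Hunk 2: at line 1 remove [qao,rrpqu] add [jqnxv,ynela] -> 9 lines: kfdv jqnxv ynela ibh boi qad mtfbj swd dxhzj
Hunk 3: at line 3 remove [boi] add [mlf,ixx,vubps] -> 11 lines: kfdv jqnxv ynela ibh mlf ixx vubps qad mtfbj swd dxhzj
Hunk 4: at line 4 remove [ixx,vubps,qad] add [twpai,ivt] -> 10 lines: kfdv jqnxv ynela ibh mlf twpai ivt mtfbj swd dxhzj
Hunk 5: at line 6 remove [ivt,mtfbj] add [fzaqc,selb] -> 10 lines: kfdv jqnxv ynela ibh mlf twpai fzaqc selb swd dxhzj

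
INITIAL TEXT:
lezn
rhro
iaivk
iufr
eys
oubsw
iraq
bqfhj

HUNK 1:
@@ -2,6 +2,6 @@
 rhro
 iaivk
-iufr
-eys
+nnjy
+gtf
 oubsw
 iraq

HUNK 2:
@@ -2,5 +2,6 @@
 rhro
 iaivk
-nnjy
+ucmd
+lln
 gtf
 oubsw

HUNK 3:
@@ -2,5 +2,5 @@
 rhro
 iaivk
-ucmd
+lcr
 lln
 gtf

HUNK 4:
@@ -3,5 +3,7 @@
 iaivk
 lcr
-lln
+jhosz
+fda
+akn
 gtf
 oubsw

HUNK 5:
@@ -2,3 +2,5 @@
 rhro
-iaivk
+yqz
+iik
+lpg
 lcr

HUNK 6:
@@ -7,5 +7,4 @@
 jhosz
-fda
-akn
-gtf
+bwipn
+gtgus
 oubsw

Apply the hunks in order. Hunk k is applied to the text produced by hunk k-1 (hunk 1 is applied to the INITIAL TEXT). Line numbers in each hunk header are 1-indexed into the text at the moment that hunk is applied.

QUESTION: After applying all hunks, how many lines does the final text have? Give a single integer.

Answer: 12

Derivation:
Hunk 1: at line 2 remove [iufr,eys] add [nnjy,gtf] -> 8 lines: lezn rhro iaivk nnjy gtf oubsw iraq bqfhj
Hunk 2: at line 2 remove [nnjy] add [ucmd,lln] -> 9 lines: lezn rhro iaivk ucmd lln gtf oubsw iraq bqfhj
Hunk 3: at line 2 remove [ucmd] add [lcr] -> 9 lines: lezn rhro iaivk lcr lln gtf oubsw iraq bqfhj
Hunk 4: at line 3 remove [lln] add [jhosz,fda,akn] -> 11 lines: lezn rhro iaivk lcr jhosz fda akn gtf oubsw iraq bqfhj
Hunk 5: at line 2 remove [iaivk] add [yqz,iik,lpg] -> 13 lines: lezn rhro yqz iik lpg lcr jhosz fda akn gtf oubsw iraq bqfhj
Hunk 6: at line 7 remove [fda,akn,gtf] add [bwipn,gtgus] -> 12 lines: lezn rhro yqz iik lpg lcr jhosz bwipn gtgus oubsw iraq bqfhj
Final line count: 12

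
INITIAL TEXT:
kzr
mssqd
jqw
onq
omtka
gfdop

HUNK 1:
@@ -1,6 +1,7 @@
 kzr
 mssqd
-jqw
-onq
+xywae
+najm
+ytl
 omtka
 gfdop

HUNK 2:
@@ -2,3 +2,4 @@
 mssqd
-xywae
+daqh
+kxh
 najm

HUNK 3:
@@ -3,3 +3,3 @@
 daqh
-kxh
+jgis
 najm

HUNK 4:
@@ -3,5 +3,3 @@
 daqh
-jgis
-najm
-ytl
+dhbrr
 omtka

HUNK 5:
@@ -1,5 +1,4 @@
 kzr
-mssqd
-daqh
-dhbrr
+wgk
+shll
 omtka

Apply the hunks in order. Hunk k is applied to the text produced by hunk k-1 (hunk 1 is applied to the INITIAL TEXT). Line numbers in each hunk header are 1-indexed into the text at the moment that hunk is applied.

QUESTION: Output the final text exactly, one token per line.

Answer: kzr
wgk
shll
omtka
gfdop

Derivation:
Hunk 1: at line 1 remove [jqw,onq] add [xywae,najm,ytl] -> 7 lines: kzr mssqd xywae najm ytl omtka gfdop
Hunk 2: at line 2 remove [xywae] add [daqh,kxh] -> 8 lines: kzr mssqd daqh kxh najm ytl omtka gfdop
Hunk 3: at line 3 remove [kxh] add [jgis] -> 8 lines: kzr mssqd daqh jgis najm ytl omtka gfdop
Hunk 4: at line 3 remove [jgis,najm,ytl] add [dhbrr] -> 6 lines: kzr mssqd daqh dhbrr omtka gfdop
Hunk 5: at line 1 remove [mssqd,daqh,dhbrr] add [wgk,shll] -> 5 lines: kzr wgk shll omtka gfdop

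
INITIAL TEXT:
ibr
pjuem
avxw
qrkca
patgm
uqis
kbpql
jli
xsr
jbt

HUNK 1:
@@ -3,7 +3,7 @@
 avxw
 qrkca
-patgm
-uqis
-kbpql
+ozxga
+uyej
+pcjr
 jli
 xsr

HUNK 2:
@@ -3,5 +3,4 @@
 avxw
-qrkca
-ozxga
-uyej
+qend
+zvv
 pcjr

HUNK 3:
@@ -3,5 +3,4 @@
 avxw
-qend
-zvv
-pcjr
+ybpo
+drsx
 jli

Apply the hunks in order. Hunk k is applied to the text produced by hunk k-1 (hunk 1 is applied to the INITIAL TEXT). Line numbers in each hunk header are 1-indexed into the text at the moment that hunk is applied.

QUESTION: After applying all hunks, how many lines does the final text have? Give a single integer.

Answer: 8

Derivation:
Hunk 1: at line 3 remove [patgm,uqis,kbpql] add [ozxga,uyej,pcjr] -> 10 lines: ibr pjuem avxw qrkca ozxga uyej pcjr jli xsr jbt
Hunk 2: at line 3 remove [qrkca,ozxga,uyej] add [qend,zvv] -> 9 lines: ibr pjuem avxw qend zvv pcjr jli xsr jbt
Hunk 3: at line 3 remove [qend,zvv,pcjr] add [ybpo,drsx] -> 8 lines: ibr pjuem avxw ybpo drsx jli xsr jbt
Final line count: 8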